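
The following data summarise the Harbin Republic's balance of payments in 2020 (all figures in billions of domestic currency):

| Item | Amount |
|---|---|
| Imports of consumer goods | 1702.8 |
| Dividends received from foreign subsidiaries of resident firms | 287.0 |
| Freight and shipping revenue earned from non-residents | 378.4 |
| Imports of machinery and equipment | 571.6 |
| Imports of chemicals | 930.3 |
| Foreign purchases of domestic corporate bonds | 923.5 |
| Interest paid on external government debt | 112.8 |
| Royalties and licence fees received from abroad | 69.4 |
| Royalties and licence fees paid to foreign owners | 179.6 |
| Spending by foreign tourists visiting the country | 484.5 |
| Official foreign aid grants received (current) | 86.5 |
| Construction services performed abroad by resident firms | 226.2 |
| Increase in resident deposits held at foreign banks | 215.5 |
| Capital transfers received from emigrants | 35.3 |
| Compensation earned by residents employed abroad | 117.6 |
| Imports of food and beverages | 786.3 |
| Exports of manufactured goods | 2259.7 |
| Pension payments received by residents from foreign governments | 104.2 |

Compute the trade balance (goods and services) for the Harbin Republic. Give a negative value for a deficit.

-752.4

Goods: 2259.7 - 930.3 - 786.3 - 571.6 - 1702.8 = -1731.3
Services: 69.4 + 378.4 + 484.5 + 226.2 - 179.6 = 978.9
Trade balance = -1731.3 + 978.9 = -752.4
(Excluded from the trade balance — primary income: dividends received from foreign subsidiaries of resident firms 287.0, interest paid on external government debt 112.8, compensation earned by residents employed abroad 117.6; financial account: foreign purchases of domestic corporate bonds 923.5, increase in resident deposits held at foreign banks 215.5; secondary income: official foreign aid grants received (current) 86.5, pension payments received by residents from foreign governments 104.2; capital account: capital transfers received from emigrants 35.3.)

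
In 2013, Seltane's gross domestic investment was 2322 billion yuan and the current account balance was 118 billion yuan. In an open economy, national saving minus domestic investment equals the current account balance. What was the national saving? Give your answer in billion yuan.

2440

S = I + CA = 2322 + 118 = 2440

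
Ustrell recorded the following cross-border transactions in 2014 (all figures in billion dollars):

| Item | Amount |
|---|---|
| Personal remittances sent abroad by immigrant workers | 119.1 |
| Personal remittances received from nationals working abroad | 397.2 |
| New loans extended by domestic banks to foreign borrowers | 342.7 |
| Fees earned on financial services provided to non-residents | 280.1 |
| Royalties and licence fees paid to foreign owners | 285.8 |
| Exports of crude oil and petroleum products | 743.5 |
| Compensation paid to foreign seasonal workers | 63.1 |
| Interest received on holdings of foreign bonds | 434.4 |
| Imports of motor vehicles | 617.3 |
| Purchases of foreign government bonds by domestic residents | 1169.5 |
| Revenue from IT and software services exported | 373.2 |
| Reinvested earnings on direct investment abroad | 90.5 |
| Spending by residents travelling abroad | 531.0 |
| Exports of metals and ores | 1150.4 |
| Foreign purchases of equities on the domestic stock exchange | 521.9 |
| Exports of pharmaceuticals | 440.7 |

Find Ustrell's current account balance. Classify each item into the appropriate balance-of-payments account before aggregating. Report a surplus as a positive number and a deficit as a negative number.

Goods: 1150.4 + 743.5 + 440.7 - 617.3 = 1717.3
Services: -285.8 + 373.2 - 531.0 + 280.1 = -163.5
Primary income: -63.1 + 90.5 + 434.4 = 461.8
Secondary income: 397.2 - 119.1 = 278.1
Current account = 1717.3 + (-163.5) + 461.8 + 278.1 = 2293.7
(Excluded from the current account — financial account: new loans extended by domestic banks to foreign borrowers 342.7, purchases of foreign government bonds by domestic residents 1169.5, foreign purchases of equities on the domestic stock exchange 521.9.)

2293.7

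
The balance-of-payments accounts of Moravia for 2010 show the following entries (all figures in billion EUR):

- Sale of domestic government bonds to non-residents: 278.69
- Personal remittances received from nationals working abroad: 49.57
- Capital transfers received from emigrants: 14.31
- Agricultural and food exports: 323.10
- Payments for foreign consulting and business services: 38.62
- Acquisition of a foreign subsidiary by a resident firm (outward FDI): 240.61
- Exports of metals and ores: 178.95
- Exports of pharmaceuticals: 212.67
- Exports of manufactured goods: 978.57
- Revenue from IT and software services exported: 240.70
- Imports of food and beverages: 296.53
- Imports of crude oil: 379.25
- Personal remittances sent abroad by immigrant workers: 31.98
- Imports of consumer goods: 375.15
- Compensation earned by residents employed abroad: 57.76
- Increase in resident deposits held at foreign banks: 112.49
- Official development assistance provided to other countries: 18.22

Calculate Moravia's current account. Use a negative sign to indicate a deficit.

Goods: -296.53 - 379.25 + 178.95 + 212.67 + 323.10 + 978.57 - 375.15 = 642.36
Services: 240.70 - 38.62 = 202.08
Primary income: 57.76
Secondary income: -31.98 - 18.22 + 49.57 = -0.63
Current account = 642.36 + 202.08 + 57.76 + (-0.63) = 901.57
(Excluded from the current account — financial account: sale of domestic government bonds to non-residents 278.69, acquisition of a foreign subsidiary by a resident firm (outward FDI) 240.61, increase in resident deposits held at foreign banks 112.49; capital account: capital transfers received from emigrants 14.31.)

901.57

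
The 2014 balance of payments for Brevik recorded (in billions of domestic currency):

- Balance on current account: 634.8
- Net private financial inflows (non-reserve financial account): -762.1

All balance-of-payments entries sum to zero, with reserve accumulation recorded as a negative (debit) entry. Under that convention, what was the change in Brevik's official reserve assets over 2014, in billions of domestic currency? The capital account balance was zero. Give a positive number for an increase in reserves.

-127.3

Official reserve transactions balance = -(634.8 + (-762.1)) = 127.3
An accumulation of reserves is recorded as a debit (negative entry), so the change in the stock of reserves is the negative of that balance.
Change in official reserves = -(127.3) = -127.3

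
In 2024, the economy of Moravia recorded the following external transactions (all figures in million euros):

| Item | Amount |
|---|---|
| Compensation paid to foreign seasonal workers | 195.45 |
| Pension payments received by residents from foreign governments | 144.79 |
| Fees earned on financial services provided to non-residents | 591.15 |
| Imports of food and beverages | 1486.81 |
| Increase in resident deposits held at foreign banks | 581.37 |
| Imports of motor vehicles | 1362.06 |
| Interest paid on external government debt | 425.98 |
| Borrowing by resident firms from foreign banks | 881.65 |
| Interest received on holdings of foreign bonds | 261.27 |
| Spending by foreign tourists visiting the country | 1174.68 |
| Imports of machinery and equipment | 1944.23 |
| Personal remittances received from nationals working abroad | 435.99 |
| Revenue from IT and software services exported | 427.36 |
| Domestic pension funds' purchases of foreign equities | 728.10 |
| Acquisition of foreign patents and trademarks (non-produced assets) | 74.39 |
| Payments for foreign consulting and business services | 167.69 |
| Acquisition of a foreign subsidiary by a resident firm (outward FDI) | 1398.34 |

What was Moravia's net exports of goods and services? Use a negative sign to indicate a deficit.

Goods: -1362.06 - 1486.81 - 1944.23 = -4793.10
Services: 591.15 + 1174.68 + 427.36 - 167.69 = 2025.50
Trade balance = -4793.10 + 2025.50 = -2767.60
(Excluded from the trade balance — primary income: compensation paid to foreign seasonal workers 195.45, interest paid on external government debt 425.98, interest received on holdings of foreign bonds 261.27; secondary income: pension payments received by residents from foreign governments 144.79, personal remittances received from nationals working abroad 435.99; financial account: increase in resident deposits held at foreign banks 581.37, borrowing by resident firms from foreign banks 881.65, domestic pension funds' purchases of foreign equities 728.10, acquisition of a foreign subsidiary by a resident firm (outward FDI) 1398.34; capital account: acquisition of foreign patents and trademarks (non-produced assets) 74.39.)

-2767.60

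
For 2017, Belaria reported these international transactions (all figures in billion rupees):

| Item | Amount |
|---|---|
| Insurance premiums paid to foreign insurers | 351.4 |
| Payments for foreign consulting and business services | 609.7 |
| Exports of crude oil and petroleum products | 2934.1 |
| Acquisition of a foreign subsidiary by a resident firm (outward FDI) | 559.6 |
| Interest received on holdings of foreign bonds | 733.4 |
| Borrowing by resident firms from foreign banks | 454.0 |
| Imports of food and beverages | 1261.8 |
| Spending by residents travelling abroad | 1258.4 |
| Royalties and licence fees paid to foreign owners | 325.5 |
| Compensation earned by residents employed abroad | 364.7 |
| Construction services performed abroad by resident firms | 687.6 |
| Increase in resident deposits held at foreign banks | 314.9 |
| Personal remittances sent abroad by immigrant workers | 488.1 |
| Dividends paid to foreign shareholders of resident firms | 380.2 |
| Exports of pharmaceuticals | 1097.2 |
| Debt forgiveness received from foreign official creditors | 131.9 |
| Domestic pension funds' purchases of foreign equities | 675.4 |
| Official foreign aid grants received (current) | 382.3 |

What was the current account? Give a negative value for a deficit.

1524.2

Goods: -1261.8 + 2934.1 + 1097.2 = 2769.5
Services: -325.5 + 687.6 - 1258.4 - 351.4 - 609.7 = -1857.4
Primary income: 364.7 + 733.4 - 380.2 = 717.9
Secondary income: -488.1 + 382.3 = -105.8
Current account = 2769.5 + (-1857.4) + 717.9 + (-105.8) = 1524.2
(Excluded from the current account — financial account: acquisition of a foreign subsidiary by a resident firm (outward FDI) 559.6, borrowing by resident firms from foreign banks 454.0, increase in resident deposits held at foreign banks 314.9, domestic pension funds' purchases of foreign equities 675.4; capital account: debt forgiveness received from foreign official creditors 131.9.)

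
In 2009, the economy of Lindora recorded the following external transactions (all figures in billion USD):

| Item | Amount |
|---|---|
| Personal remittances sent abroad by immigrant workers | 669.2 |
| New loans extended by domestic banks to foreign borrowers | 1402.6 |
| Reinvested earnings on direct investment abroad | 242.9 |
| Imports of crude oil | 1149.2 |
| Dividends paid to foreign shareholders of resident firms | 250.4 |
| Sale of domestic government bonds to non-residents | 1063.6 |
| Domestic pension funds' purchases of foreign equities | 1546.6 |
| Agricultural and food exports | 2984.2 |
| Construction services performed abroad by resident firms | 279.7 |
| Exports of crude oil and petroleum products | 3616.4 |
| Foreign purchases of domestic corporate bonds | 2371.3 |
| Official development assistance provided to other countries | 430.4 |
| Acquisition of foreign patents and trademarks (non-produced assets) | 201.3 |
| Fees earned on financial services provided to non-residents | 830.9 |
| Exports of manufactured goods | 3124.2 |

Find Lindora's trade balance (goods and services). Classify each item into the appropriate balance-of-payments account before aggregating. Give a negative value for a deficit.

9686.2

Goods: 3124.2 + 3616.4 - 1149.2 + 2984.2 = 8575.6
Services: 279.7 + 830.9 = 1110.6
Trade balance = 8575.6 + 1110.6 = 9686.2
(Excluded from the trade balance — secondary income: personal remittances sent abroad by immigrant workers 669.2, official development assistance provided to other countries 430.4; financial account: new loans extended by domestic banks to foreign borrowers 1402.6, sale of domestic government bonds to non-residents 1063.6, domestic pension funds' purchases of foreign equities 1546.6, foreign purchases of domestic corporate bonds 2371.3; primary income: reinvested earnings on direct investment abroad 242.9, dividends paid to foreign shareholders of resident firms 250.4; capital account: acquisition of foreign patents and trademarks (non-produced assets) 201.3.)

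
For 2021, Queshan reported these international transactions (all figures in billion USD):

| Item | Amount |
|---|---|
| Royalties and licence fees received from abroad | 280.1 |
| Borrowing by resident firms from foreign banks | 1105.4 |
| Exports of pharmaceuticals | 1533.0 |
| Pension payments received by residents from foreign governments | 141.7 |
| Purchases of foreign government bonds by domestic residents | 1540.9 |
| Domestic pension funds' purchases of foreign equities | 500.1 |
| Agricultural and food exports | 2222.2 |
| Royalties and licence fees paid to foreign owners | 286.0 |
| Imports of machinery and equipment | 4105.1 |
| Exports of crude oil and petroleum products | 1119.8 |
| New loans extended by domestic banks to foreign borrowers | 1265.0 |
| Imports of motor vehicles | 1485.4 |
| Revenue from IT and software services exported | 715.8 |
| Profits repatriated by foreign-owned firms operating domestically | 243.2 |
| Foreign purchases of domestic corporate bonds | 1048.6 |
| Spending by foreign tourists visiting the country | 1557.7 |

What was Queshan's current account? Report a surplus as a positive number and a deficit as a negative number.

1450.6

Goods: 2222.2 - 4105.1 + 1533.0 - 1485.4 + 1119.8 = -715.5
Services: -286.0 + 1557.7 + 715.8 + 280.1 = 2267.6
Primary income: -243.2
Secondary income: 141.7
Current account = (-715.5) + 2267.6 + (-243.2) + 141.7 = 1450.6
(Excluded from the current account — financial account: borrowing by resident firms from foreign banks 1105.4, purchases of foreign government bonds by domestic residents 1540.9, domestic pension funds' purchases of foreign equities 500.1, new loans extended by domestic banks to foreign borrowers 1265.0, foreign purchases of domestic corporate bonds 1048.6.)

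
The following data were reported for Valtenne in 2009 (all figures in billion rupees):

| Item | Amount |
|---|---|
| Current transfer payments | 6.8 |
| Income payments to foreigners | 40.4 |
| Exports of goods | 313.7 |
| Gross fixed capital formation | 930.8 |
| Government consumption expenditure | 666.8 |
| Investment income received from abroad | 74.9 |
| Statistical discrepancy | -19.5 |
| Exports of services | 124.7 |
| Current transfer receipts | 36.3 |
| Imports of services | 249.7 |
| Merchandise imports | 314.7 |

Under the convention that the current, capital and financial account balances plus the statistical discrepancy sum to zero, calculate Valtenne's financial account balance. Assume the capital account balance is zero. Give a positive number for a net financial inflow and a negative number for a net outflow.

Goods balance = 313.7 - 314.7 = -1.0
Services balance = 124.7 - 249.7 = -125.0
Trade balance (goods + services) = -1.0 + (-125.0) = -126.0
Net primary income = 74.9 - 40.4 = 34.5
Net secondary income = 36.3 - 6.8 = 29.5
Current account = -126.0 + 34.5 + 29.5 = -62.0
Financial account = -(-62.0 + (-19.5)) = 81.5

81.5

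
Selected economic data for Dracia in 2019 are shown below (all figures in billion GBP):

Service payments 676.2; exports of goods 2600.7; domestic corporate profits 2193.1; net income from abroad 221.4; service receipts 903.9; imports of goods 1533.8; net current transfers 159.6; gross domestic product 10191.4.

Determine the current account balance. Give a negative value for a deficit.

Goods balance = 2600.7 - 1533.8 = 1066.9
Services balance = 903.9 - 676.2 = 227.7
Trade balance (goods + services) = 1066.9 + 227.7 = 1294.6
Net primary income = 221.4
Net secondary income = 159.6
Current account = 1294.6 + 221.4 + 159.6 = 1675.6

1675.6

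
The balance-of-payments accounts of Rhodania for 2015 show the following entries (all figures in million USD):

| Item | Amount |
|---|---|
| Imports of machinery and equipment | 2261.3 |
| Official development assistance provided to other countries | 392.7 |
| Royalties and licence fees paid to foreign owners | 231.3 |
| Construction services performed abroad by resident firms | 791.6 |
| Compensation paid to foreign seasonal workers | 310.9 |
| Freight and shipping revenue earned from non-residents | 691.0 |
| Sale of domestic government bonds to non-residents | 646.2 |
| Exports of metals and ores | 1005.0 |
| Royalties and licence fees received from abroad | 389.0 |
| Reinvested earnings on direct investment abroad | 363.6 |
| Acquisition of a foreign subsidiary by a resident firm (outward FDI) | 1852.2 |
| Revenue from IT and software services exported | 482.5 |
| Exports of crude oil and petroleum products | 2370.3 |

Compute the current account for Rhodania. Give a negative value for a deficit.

Goods: 1005.0 + 2370.3 - 2261.3 = 1114.0
Services: 791.6 + 691.0 + 482.5 - 231.3 + 389.0 = 2122.8
Primary income: -310.9 + 363.6 = 52.7
Secondary income: -392.7
Current account = 1114.0 + 2122.8 + 52.7 + (-392.7) = 2896.8
(Excluded from the current account — financial account: sale of domestic government bonds to non-residents 646.2, acquisition of a foreign subsidiary by a resident firm (outward FDI) 1852.2.)

2896.8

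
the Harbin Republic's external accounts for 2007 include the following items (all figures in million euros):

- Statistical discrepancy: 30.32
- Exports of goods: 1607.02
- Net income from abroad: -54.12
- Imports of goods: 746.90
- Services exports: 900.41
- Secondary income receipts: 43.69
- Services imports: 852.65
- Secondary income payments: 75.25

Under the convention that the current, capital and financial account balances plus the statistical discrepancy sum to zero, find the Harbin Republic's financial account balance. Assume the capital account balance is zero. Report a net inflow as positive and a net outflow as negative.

Goods balance = 1607.02 - 746.90 = 860.12
Services balance = 900.41 - 852.65 = 47.76
Trade balance (goods + services) = 860.12 + 47.76 = 907.88
Net primary income = -54.12
Net secondary income = 43.69 - 75.25 = -31.56
Current account = 907.88 + (-54.12) + (-31.56) = 822.20
Financial account = -(822.20 + 30.32) = -852.52

-852.52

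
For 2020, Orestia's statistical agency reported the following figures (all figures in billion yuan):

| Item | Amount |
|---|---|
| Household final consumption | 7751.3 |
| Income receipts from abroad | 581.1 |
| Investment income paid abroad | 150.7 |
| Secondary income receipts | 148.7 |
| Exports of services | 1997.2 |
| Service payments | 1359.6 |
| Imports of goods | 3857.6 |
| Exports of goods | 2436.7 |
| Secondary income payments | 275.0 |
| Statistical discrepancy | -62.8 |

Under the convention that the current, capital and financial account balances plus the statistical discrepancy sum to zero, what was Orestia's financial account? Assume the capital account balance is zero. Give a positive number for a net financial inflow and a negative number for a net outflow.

Goods balance = 2436.7 - 3857.6 = -1420.9
Services balance = 1997.2 - 1359.6 = 637.6
Trade balance (goods + services) = -1420.9 + 637.6 = -783.3
Net primary income = 581.1 - 150.7 = 430.4
Net secondary income = 148.7 - 275.0 = -126.3
Current account = -783.3 + 430.4 + (-126.3) = -479.2
Financial account = -(-479.2 + (-62.8)) = 542.0

542.0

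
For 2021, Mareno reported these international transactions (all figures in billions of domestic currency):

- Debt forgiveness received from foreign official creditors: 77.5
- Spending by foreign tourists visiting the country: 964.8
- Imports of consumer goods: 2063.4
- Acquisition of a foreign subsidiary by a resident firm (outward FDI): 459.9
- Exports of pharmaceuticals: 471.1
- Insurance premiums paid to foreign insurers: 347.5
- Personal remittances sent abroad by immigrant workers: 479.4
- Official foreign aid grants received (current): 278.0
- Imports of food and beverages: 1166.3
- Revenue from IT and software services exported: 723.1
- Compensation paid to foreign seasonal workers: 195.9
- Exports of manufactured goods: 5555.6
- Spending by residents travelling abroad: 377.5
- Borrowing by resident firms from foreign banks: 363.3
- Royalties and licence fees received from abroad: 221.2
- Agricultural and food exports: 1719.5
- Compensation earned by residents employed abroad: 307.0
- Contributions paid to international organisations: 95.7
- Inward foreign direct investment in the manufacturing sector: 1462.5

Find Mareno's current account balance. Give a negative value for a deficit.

5514.6

Goods: -1166.3 + 471.1 - 2063.4 + 5555.6 + 1719.5 = 4516.5
Services: -377.5 - 347.5 + 964.8 + 221.2 + 723.1 = 1184.1
Primary income: 307.0 - 195.9 = 111.1
Secondary income: -479.4 - 95.7 + 278.0 = -297.1
Current account = 4516.5 + 1184.1 + 111.1 + (-297.1) = 5514.6
(Excluded from the current account — capital account: debt forgiveness received from foreign official creditors 77.5; financial account: acquisition of a foreign subsidiary by a resident firm (outward FDI) 459.9, borrowing by resident firms from foreign banks 363.3, inward foreign direct investment in the manufacturing sector 1462.5.)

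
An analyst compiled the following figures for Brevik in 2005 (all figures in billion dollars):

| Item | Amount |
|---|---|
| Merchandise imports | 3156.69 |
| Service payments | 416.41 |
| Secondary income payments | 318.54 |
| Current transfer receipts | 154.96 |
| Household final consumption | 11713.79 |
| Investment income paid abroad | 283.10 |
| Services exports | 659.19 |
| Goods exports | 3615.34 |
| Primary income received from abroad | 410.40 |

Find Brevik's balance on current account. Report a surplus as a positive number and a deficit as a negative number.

Goods balance = 3615.34 - 3156.69 = 458.65
Services balance = 659.19 - 416.41 = 242.78
Trade balance (goods + services) = 458.65 + 242.78 = 701.43
Net primary income = 410.40 - 283.10 = 127.30
Net secondary income = 154.96 - 318.54 = -163.58
Current account = 701.43 + 127.30 + (-163.58) = 665.15

665.15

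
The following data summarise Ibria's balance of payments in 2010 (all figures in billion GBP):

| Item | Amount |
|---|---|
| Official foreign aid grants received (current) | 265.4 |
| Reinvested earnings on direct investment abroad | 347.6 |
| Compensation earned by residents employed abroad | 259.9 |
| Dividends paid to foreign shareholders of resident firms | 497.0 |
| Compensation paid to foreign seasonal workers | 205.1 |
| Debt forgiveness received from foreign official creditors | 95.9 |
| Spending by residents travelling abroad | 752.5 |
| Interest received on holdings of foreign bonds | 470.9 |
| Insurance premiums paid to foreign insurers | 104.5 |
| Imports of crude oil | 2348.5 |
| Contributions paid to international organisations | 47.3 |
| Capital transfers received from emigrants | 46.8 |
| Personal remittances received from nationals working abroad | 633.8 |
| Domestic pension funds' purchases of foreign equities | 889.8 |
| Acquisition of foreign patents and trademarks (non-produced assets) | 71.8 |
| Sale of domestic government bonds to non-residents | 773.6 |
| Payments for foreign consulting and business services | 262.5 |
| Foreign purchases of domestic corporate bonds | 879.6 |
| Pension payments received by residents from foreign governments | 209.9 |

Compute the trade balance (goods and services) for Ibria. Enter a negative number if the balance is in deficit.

-3468.0

Goods: -2348.5
Services: -262.5 - 752.5 - 104.5 = -1119.5
Trade balance = -2348.5 + (-1119.5) = -3468.0
(Excluded from the trade balance — secondary income: official foreign aid grants received (current) 265.4, contributions paid to international organisations 47.3, personal remittances received from nationals working abroad 633.8, pension payments received by residents from foreign governments 209.9; primary income: reinvested earnings on direct investment abroad 347.6, compensation earned by residents employed abroad 259.9, dividends paid to foreign shareholders of resident firms 497.0, compensation paid to foreign seasonal workers 205.1, interest received on holdings of foreign bonds 470.9; capital account: debt forgiveness received from foreign official creditors 95.9, capital transfers received from emigrants 46.8, acquisition of foreign patents and trademarks (non-produced assets) 71.8; financial account: domestic pension funds' purchases of foreign equities 889.8, sale of domestic government bonds to non-residents 773.6, foreign purchases of domestic corporate bonds 879.6.)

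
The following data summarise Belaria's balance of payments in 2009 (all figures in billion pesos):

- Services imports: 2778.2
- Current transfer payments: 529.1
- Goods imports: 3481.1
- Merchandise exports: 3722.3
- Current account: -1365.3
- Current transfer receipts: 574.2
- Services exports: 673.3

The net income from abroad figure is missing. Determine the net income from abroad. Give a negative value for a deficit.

453.3

Current account = goods balance + services balance + net primary income + net secondary income
Sum of the known components = -1818.6
Net income from abroad = CA - (known components) = -1365.3 - (-1818.6) = 453.3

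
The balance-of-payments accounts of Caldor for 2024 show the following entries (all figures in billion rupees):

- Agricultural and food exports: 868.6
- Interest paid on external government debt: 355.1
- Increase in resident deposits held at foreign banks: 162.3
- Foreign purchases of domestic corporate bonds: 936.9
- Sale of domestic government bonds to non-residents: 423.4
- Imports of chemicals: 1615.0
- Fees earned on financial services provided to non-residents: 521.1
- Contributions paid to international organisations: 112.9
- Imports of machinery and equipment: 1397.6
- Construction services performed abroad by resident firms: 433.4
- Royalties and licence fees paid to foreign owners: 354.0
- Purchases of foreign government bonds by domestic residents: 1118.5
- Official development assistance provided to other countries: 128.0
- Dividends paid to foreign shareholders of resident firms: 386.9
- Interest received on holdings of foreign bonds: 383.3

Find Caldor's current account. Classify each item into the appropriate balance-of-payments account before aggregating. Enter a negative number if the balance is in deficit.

-2143.1

Goods: -1615.0 - 1397.6 + 868.6 = -2144.0
Services: -354.0 + 433.4 + 521.1 = 600.5
Primary income: -355.1 + 383.3 - 386.9 = -358.7
Secondary income: -112.9 - 128.0 = -240.9
Current account = (-2144.0) + 600.5 + (-358.7) + (-240.9) = -2143.1
(Excluded from the current account — financial account: increase in resident deposits held at foreign banks 162.3, foreign purchases of domestic corporate bonds 936.9, sale of domestic government bonds to non-residents 423.4, purchases of foreign government bonds by domestic residents 1118.5.)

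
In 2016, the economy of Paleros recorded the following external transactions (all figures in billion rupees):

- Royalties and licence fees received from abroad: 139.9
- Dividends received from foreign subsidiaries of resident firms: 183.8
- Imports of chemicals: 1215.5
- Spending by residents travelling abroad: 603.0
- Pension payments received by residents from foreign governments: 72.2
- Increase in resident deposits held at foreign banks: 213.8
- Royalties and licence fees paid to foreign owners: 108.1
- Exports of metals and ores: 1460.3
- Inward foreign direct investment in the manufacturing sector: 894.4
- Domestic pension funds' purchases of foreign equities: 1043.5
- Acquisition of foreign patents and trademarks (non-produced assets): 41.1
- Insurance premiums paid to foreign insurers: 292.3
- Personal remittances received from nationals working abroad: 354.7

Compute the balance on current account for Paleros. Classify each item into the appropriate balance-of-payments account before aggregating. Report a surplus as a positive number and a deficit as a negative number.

-8.0

Goods: 1460.3 - 1215.5 = 244.8
Services: -108.1 - 603.0 + 139.9 - 292.3 = -863.5
Primary income: 183.8
Secondary income: 72.2 + 354.7 = 426.9
Current account = 244.8 + (-863.5) + 183.8 + 426.9 = -8.0
(Excluded from the current account — financial account: increase in resident deposits held at foreign banks 213.8, inward foreign direct investment in the manufacturing sector 894.4, domestic pension funds' purchases of foreign equities 1043.5; capital account: acquisition of foreign patents and trademarks (non-produced assets) 41.1.)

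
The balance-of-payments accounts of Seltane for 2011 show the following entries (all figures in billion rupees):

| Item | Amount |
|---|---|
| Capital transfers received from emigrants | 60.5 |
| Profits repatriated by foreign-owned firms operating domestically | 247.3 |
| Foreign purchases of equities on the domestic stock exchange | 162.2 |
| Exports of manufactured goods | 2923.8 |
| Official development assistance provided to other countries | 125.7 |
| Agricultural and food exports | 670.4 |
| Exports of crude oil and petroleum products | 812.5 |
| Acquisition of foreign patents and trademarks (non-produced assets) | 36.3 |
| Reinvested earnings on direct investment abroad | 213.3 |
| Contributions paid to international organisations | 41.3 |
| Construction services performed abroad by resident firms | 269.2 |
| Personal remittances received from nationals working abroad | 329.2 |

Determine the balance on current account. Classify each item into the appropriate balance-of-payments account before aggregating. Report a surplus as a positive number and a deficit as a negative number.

4804.1

Goods: 670.4 + 2923.8 + 812.5 = 4406.7
Services: 269.2
Primary income: 213.3 - 247.3 = -34.0
Secondary income: -41.3 + 329.2 - 125.7 = 162.2
Current account = 4406.7 + 269.2 + (-34.0) + 162.2 = 4804.1
(Excluded from the current account — capital account: capital transfers received from emigrants 60.5, acquisition of foreign patents and trademarks (non-produced assets) 36.3; financial account: foreign purchases of equities on the domestic stock exchange 162.2.)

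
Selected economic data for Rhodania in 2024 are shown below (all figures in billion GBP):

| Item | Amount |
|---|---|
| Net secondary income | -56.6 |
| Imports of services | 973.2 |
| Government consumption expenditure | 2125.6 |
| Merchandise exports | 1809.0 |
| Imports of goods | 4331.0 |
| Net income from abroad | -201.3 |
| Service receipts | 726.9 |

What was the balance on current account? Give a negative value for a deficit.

-3026.2

Goods balance = 1809.0 - 4331.0 = -2522.0
Services balance = 726.9 - 973.2 = -246.3
Trade balance (goods + services) = -2522.0 + (-246.3) = -2768.3
Net primary income = -201.3
Net secondary income = -56.6
Current account = -2768.3 + (-201.3) + (-56.6) = -3026.2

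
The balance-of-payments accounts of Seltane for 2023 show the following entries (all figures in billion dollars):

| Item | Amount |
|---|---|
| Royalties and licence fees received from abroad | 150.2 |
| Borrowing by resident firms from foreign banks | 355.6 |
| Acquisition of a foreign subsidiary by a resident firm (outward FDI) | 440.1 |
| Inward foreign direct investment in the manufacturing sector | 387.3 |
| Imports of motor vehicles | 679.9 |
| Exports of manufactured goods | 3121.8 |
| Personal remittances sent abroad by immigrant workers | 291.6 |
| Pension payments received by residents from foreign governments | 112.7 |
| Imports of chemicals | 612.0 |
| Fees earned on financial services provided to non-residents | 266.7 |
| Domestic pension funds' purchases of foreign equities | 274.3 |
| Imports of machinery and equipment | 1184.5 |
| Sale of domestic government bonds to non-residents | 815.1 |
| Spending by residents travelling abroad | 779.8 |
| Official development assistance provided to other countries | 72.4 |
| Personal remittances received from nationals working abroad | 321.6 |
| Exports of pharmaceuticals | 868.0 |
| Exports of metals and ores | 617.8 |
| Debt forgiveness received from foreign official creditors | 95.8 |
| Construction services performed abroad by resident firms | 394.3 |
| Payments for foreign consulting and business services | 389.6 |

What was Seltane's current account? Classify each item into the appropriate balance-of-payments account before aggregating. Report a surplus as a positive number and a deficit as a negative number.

1843.3

Goods: -612.0 + 3121.8 + 868.0 - 1184.5 + 617.8 - 679.9 = 2131.2
Services: 266.7 + 150.2 - 389.6 + 394.3 - 779.8 = -358.2
Secondary income: 321.6 + 112.7 - 291.6 - 72.4 = 70.3
Current account = 2131.2 + (-358.2) + 70.3 = 1843.3
(Excluded from the current account — financial account: borrowing by resident firms from foreign banks 355.6, acquisition of a foreign subsidiary by a resident firm (outward FDI) 440.1, inward foreign direct investment in the manufacturing sector 387.3, domestic pension funds' purchases of foreign equities 274.3, sale of domestic government bonds to non-residents 815.1; capital account: debt forgiveness received from foreign official creditors 95.8.)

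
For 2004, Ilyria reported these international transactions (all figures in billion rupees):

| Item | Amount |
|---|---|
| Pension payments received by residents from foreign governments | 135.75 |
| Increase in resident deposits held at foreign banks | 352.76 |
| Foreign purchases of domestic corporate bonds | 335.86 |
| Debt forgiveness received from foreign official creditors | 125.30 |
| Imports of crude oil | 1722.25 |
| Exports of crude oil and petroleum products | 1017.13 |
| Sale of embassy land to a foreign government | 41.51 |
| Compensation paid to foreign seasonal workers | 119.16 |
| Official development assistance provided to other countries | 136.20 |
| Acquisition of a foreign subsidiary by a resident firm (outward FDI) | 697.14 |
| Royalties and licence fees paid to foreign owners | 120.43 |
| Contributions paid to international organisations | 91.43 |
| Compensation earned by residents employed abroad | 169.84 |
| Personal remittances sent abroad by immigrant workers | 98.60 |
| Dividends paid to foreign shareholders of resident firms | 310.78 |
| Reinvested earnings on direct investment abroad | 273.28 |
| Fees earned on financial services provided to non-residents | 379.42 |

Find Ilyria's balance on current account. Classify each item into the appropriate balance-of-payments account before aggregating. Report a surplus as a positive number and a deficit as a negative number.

-623.43

Goods: 1017.13 - 1722.25 = -705.12
Services: 379.42 - 120.43 = 258.99
Primary income: -310.78 + 169.84 + 273.28 - 119.16 = 13.18
Secondary income: 135.75 - 136.20 - 91.43 - 98.60 = -190.48
Current account = (-705.12) + 258.99 + 13.18 + (-190.48) = -623.43
(Excluded from the current account — financial account: increase in resident deposits held at foreign banks 352.76, foreign purchases of domestic corporate bonds 335.86, acquisition of a foreign subsidiary by a resident firm (outward FDI) 697.14; capital account: debt forgiveness received from foreign official creditors 125.30, sale of embassy land to a foreign government 41.51.)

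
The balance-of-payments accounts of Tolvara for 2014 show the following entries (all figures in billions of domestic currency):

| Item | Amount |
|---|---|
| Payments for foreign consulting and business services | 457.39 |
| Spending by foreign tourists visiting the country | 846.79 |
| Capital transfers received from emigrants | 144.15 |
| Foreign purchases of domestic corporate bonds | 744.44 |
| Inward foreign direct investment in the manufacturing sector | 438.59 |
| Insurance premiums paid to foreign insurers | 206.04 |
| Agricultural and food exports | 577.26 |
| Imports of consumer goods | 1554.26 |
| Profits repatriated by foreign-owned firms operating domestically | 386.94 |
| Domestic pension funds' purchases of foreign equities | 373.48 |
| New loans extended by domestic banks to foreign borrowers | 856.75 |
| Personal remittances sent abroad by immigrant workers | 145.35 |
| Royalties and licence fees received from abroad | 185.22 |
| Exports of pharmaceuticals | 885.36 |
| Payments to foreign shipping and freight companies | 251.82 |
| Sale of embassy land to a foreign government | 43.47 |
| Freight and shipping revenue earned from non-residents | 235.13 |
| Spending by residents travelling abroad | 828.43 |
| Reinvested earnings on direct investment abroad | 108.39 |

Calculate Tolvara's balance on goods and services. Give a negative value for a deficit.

-568.18

Goods: 577.26 - 1554.26 + 885.36 = -91.64
Services: -828.43 + 185.22 - 251.82 + 235.13 - 206.04 + 846.79 - 457.39 = -476.54
Trade balance = -91.64 + (-476.54) = -568.18
(Excluded from the trade balance — capital account: capital transfers received from emigrants 144.15, sale of embassy land to a foreign government 43.47; financial account: foreign purchases of domestic corporate bonds 744.44, inward foreign direct investment in the manufacturing sector 438.59, domestic pension funds' purchases of foreign equities 373.48, new loans extended by domestic banks to foreign borrowers 856.75; primary income: profits repatriated by foreign-owned firms operating domestically 386.94, reinvested earnings on direct investment abroad 108.39; secondary income: personal remittances sent abroad by immigrant workers 145.35.)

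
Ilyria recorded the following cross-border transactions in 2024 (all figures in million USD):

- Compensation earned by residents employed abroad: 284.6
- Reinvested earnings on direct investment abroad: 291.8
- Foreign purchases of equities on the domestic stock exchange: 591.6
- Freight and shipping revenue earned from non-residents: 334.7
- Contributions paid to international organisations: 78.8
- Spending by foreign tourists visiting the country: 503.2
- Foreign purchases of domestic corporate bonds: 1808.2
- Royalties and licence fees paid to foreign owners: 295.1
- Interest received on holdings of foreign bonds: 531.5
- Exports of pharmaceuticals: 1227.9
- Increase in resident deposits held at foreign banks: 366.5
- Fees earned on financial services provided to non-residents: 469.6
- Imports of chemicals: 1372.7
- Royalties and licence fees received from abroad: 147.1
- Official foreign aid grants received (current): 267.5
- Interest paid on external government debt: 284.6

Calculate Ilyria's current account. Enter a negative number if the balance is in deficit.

2026.7

Goods: 1227.9 - 1372.7 = -144.8
Services: 147.1 + 334.7 + 503.2 + 469.6 - 295.1 = 1159.5
Primary income: 284.6 - 284.6 + 291.8 + 531.5 = 823.3
Secondary income: 267.5 - 78.8 = 188.7
Current account = (-144.8) + 1159.5 + 823.3 + 188.7 = 2026.7
(Excluded from the current account — financial account: foreign purchases of equities on the domestic stock exchange 591.6, foreign purchases of domestic corporate bonds 1808.2, increase in resident deposits held at foreign banks 366.5.)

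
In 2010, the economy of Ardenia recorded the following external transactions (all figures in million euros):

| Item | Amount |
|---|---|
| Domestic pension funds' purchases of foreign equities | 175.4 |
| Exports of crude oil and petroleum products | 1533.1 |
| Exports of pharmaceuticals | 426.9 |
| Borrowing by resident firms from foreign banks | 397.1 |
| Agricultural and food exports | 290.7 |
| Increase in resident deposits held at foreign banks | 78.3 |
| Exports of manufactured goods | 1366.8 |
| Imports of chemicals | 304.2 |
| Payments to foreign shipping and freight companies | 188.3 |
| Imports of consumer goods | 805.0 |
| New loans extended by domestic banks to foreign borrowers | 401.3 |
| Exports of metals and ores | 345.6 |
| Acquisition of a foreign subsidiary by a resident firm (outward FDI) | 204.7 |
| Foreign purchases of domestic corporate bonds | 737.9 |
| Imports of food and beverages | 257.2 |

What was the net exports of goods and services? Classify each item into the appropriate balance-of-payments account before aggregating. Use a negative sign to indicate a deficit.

Goods: 345.6 - 304.2 + 426.9 + 290.7 - 805.0 + 1533.1 - 257.2 + 1366.8 = 2596.7
Services: -188.3
Trade balance = 2596.7 + (-188.3) = 2408.4
(Excluded from the trade balance — financial account: domestic pension funds' purchases of foreign equities 175.4, borrowing by resident firms from foreign banks 397.1, increase in resident deposits held at foreign banks 78.3, new loans extended by domestic banks to foreign borrowers 401.3, acquisition of a foreign subsidiary by a resident firm (outward FDI) 204.7, foreign purchases of domestic corporate bonds 737.9.)

2408.4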